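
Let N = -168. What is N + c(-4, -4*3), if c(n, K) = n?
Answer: -172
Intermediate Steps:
N + c(-4, -4*3) = -168 - 4 = -172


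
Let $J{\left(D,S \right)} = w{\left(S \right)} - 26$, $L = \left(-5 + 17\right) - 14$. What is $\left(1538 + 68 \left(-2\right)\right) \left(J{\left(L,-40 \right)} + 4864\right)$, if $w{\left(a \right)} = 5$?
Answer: $6789886$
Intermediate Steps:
$L = -2$ ($L = 12 - 14 = -2$)
$J{\left(D,S \right)} = -21$ ($J{\left(D,S \right)} = 5 - 26 = -21$)
$\left(1538 + 68 \left(-2\right)\right) \left(J{\left(L,-40 \right)} + 4864\right) = \left(1538 + 68 \left(-2\right)\right) \left(-21 + 4864\right) = \left(1538 - 136\right) 4843 = 1402 \cdot 4843 = 6789886$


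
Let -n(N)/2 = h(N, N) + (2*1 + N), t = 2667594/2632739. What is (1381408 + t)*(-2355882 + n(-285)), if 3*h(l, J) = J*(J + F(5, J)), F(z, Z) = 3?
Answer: -8760888289815406976/2632739 ≈ -3.3277e+12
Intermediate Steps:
h(l, J) = J*(3 + J)/3 (h(l, J) = (J*(J + 3))/3 = (J*(3 + J))/3 = J*(3 + J)/3)
t = 2667594/2632739 (t = 2667594*(1/2632739) = 2667594/2632739 ≈ 1.0132)
n(N) = -4 - 2*N - 2*N*(3 + N)/3 (n(N) = -2*(N*(3 + N)/3 + (2*1 + N)) = -2*(N*(3 + N)/3 + (2 + N)) = -2*(2 + N + N*(3 + N)/3) = -4 - 2*N - 2*N*(3 + N)/3)
(1381408 + t)*(-2355882 + n(-285)) = (1381408 + 2667594/2632739)*(-2355882 + (-4 - 4*(-285) - 2/3*(-285)**2)) = 3636889384106*(-2355882 + (-4 + 1140 - 2/3*81225))/2632739 = 3636889384106*(-2355882 + (-4 + 1140 - 54150))/2632739 = 3636889384106*(-2355882 - 53014)/2632739 = (3636889384106/2632739)*(-2408896) = -8760888289815406976/2632739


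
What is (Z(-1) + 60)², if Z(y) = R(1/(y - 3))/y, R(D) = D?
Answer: 58081/16 ≈ 3630.1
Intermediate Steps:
Z(y) = 1/(y*(-3 + y)) (Z(y) = 1/((y - 3)*y) = 1/((-3 + y)*y) = 1/(y*(-3 + y)))
(Z(-1) + 60)² = (1/((-1)*(-3 - 1)) + 60)² = (-1/(-4) + 60)² = (-1*(-¼) + 60)² = (¼ + 60)² = (241/4)² = 58081/16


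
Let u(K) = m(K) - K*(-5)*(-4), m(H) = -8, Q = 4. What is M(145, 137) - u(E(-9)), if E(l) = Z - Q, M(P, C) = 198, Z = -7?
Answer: -14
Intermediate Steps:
E(l) = -11 (E(l) = -7 - 1*4 = -7 - 4 = -11)
u(K) = -8 - 20*K (u(K) = -8 - K*(-5)*(-4) = -8 - (-5*K)*(-4) = -8 - 20*K)
M(145, 137) - u(E(-9)) = 198 - (-8 - 20*(-11)) = 198 - (-8 + 220) = 198 - 1*212 = 198 - 212 = -14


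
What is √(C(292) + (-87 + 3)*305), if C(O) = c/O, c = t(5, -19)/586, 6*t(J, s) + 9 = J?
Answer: I*√421951550608887/128334 ≈ 160.06*I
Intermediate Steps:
t(J, s) = -3/2 + J/6
c = -1/879 (c = (-3/2 + (⅙)*5)/586 = (-3/2 + ⅚)*(1/586) = -⅔*1/586 = -1/879 ≈ -0.0011377)
C(O) = -1/(879*O)
√(C(292) + (-87 + 3)*305) = √(-1/879/292 + (-87 + 3)*305) = √(-1/879*1/292 - 84*305) = √(-1/256668 - 25620) = √(-6575834161/256668) = I*√421951550608887/128334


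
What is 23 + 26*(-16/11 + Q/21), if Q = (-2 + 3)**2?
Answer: -3137/231 ≈ -13.580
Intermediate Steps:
Q = 1 (Q = 1**2 = 1)
23 + 26*(-16/11 + Q/21) = 23 + 26*(-16/11 + 1/21) = 23 + 26*(-325/231) = 23 - 8450/231 = -3137/231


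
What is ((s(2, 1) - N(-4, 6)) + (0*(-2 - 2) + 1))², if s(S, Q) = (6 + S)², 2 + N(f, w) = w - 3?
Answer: 4096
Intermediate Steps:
N(f, w) = -5 + w (N(f, w) = -2 + (w - 3) = -2 + (-3 + w) = -5 + w)
((s(2, 1) - N(-4, 6)) + (0*(-2 - 2) + 1))² = (((6 + 2)² - (-5 + 6)) + (0*(-2 - 2) + 1))² = ((8² - 1*1) + (0*(-4) + 1))² = ((64 - 1) + (0 + 1))² = (63 + 1)² = 64² = 4096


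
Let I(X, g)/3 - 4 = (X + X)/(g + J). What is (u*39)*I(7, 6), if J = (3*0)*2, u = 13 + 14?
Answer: 20007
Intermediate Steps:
u = 27
J = 0 (J = 0*2 = 0)
I(X, g) = 12 + 6*X/g (I(X, g) = 12 + 3*((X + X)/(g + 0)) = 12 + 3*((2*X)/g) = 12 + 3*(2*X/g) = 12 + 6*X/g)
(u*39)*I(7, 6) = (27*39)*(12 + 6*7/6) = 1053*(12 + 6*7*(⅙)) = 1053*(12 + 7) = 1053*19 = 20007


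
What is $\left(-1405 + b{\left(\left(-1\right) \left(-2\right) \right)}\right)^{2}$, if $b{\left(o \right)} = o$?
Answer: $1968409$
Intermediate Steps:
$\left(-1405 + b{\left(\left(-1\right) \left(-2\right) \right)}\right)^{2} = \left(-1405 - -2\right)^{2} = \left(-1405 + 2\right)^{2} = \left(-1403\right)^{2} = 1968409$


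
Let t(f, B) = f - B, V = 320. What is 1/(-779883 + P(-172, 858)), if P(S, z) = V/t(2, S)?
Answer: -87/67849661 ≈ -1.2822e-6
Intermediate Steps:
P(S, z) = 320/(2 - S)
1/(-779883 + P(-172, 858)) = 1/(-779883 - 320/(-2 - 172)) = 1/(-779883 - 320/(-174)) = 1/(-779883 - 320*(-1/174)) = 1/(-779883 + 160/87) = 1/(-67849661/87) = -87/67849661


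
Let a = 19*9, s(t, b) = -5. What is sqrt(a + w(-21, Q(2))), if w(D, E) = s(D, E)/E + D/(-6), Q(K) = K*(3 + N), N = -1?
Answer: 3*sqrt(77)/2 ≈ 13.162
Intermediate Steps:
Q(K) = 2*K (Q(K) = K*(3 - 1) = K*2 = 2*K)
w(D, E) = -5/E - D/6 (w(D, E) = -5/E + D/(-6) = -5/E + D*(-1/6) = -5/E - D/6)
a = 171
sqrt(a + w(-21, Q(2))) = sqrt(171 + (-5/(2*2) - 1/6*(-21))) = sqrt(171 + (-5/4 + 7/2)) = sqrt(171 + 9/4) = sqrt(693/4) = 3*sqrt(77)/2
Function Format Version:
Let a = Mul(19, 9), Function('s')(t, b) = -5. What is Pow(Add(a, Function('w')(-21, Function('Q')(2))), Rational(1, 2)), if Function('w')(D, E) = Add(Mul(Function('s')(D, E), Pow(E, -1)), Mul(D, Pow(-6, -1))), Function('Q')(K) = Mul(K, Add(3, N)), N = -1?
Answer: Mul(Rational(3, 2), Pow(77, Rational(1, 2))) ≈ 13.162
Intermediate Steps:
Function('Q')(K) = Mul(2, K) (Function('Q')(K) = Mul(K, Add(3, -1)) = Mul(K, 2) = Mul(2, K))
Function('w')(D, E) = Add(Mul(-5, Pow(E, -1)), Mul(Rational(-1, 6), D)) (Function('w')(D, E) = Add(Mul(-5, Pow(E, -1)), Mul(D, Pow(-6, -1))) = Add(Mul(-5, Pow(E, -1)), Mul(D, Rational(-1, 6))) = Add(Mul(-5, Pow(E, -1)), Mul(Rational(-1, 6), D)))
a = 171
Pow(Add(a, Function('w')(-21, Function('Q')(2))), Rational(1, 2)) = Pow(Add(171, Add(Mul(-5, Pow(Mul(2, 2), -1)), Mul(Rational(-1, 6), -21))), Rational(1, 2)) = Pow(Add(171, Add(Mul(-5, Pow(4, -1)), Rational(7, 2))), Rational(1, 2)) = Pow(Add(171, Add(Mul(-5, Rational(1, 4)), Rational(7, 2))), Rational(1, 2)) = Pow(Add(171, Add(Rational(-5, 4), Rational(7, 2))), Rational(1, 2)) = Pow(Add(171, Rational(9, 4)), Rational(1, 2)) = Pow(Rational(693, 4), Rational(1, 2)) = Mul(Rational(3, 2), Pow(77, Rational(1, 2)))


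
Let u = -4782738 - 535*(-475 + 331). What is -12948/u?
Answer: 2158/784283 ≈ 0.0027516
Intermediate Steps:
u = -4705698 (u = -4782738 - 535*(-144) = -4782738 + 77040 = -4705698)
-12948/u = -12948/(-4705698) = -12948*(-1/4705698) = 2158/784283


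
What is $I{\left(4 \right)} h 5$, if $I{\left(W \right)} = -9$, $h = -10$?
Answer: $450$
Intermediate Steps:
$I{\left(4 \right)} h 5 = \left(-9\right) \left(-10\right) 5 = 90 \cdot 5 = 450$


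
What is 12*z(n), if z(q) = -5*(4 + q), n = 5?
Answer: -540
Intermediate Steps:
z(q) = -20 - 5*q
12*z(n) = 12*(-20 - 5*5) = 12*(-20 - 25) = 12*(-45) = -540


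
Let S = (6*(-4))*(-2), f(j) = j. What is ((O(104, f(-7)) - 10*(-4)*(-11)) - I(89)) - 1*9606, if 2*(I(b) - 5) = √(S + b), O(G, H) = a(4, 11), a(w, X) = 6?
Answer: -10045 - √137/2 ≈ -10051.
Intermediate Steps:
S = 48 (S = -24*(-2) = 48)
O(G, H) = 6
I(b) = 5 + √(48 + b)/2
((O(104, f(-7)) - 10*(-4)*(-11)) - I(89)) - 1*9606 = ((6 - 10*(-4)*(-11)) - (5 + √(48 + 89)/2)) - 1*9606 = ((6 - (-40)*(-11)) - (5 + √137/2)) - 9606 = ((6 - 1*440) + (-5 - √137/2)) - 9606 = ((6 - 440) + (-5 - √137/2)) - 9606 = (-434 + (-5 - √137/2)) - 9606 = (-439 - √137/2) - 9606 = -10045 - √137/2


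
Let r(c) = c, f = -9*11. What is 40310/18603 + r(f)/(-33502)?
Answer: 1352307317/623237706 ≈ 2.1698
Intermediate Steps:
f = -99
40310/18603 + r(f)/(-33502) = 40310/18603 - 99/(-33502) = 40310*(1/18603) - 99*(-1/33502) = 40310/18603 + 99/33502 = 1352307317/623237706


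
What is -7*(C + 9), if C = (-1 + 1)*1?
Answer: -63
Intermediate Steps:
C = 0 (C = 0*1 = 0)
-7*(C + 9) = -7*(0 + 9) = -7*9 = -63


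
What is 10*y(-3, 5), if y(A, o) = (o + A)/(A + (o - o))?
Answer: -20/3 ≈ -6.6667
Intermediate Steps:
y(A, o) = (A + o)/A (y(A, o) = (A + o)/(A + 0) = (A + o)/A)
10*y(-3, 5) = 10*((-3 + 5)/(-3)) = 10*(-⅓*2) = 10*(-⅔) = -20/3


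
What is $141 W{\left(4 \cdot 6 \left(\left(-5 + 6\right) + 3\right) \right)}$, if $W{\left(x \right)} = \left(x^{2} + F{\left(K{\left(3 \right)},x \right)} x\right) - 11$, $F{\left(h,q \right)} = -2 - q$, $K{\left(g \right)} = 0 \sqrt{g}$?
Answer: $-28623$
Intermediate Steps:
$K{\left(g \right)} = 0$
$W{\left(x \right)} = -11 + x^{2} + x \left(-2 - x\right)$ ($W{\left(x \right)} = \left(x^{2} + \left(-2 - x\right) x\right) - 11 = \left(x^{2} + x \left(-2 - x\right)\right) - 11 = -11 + x^{2} + x \left(-2 - x\right)$)
$141 W{\left(4 \cdot 6 \left(\left(-5 + 6\right) + 3\right) \right)} = 141 \left(-11 - 2 \cdot 4 \cdot 6 \left(\left(-5 + 6\right) + 3\right)\right) = 141 \left(-11 - 2 \cdot 24 \left(1 + 3\right)\right) = 141 \left(-11 - 2 \cdot 24 \cdot 4\right) = 141 \left(-11 - 192\right) = 141 \left(-203\right) = -28623$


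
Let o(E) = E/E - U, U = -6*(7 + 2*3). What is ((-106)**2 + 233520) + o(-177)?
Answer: 244835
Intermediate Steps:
U = -78 (U = -6*(7 + 6) = -6*13 = -78)
o(E) = 79 (o(E) = E/E - 1*(-78) = 1 + 78 = 79)
((-106)**2 + 233520) + o(-177) = ((-106)**2 + 233520) + 79 = (11236 + 233520) + 79 = 244756 + 79 = 244835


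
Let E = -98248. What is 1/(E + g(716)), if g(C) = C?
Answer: -1/97532 ≈ -1.0253e-5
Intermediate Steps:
1/(E + g(716)) = 1/(-98248 + 716) = 1/(-97532) = -1/97532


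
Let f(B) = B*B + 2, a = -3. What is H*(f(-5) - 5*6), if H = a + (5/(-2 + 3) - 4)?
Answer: 6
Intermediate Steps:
H = -2 (H = -3 + (5/(-2 + 3) - 4) = -3 + (5/1 - 4) = -3 + (1*5 - 4) = -3 + (5 - 4) = -3 + 1 = -2)
f(B) = 2 + B² (f(B) = B² + 2 = 2 + B²)
H*(f(-5) - 5*6) = -2*((2 + (-5)²) - 5*6) = -2*((2 + 25) - 30) = -2*(27 - 30) = -2*(-3) = 6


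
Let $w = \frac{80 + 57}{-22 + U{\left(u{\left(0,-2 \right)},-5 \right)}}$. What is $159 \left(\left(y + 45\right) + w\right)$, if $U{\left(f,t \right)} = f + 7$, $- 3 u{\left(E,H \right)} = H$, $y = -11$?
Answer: $\frac{167109}{43} \approx 3886.3$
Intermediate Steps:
$u{\left(E,H \right)} = - \frac{H}{3}$
$U{\left(f,t \right)} = 7 + f$
$w = - \frac{411}{43}$ ($w = \frac{80 + 57}{-22 + \left(7 - - \frac{2}{3}\right)} = \frac{137}{-22 + \left(7 + \frac{2}{3}\right)} = \frac{137}{-22 + \frac{23}{3}} = \frac{137}{- \frac{43}{3}} = 137 \left(- \frac{3}{43}\right) = - \frac{411}{43} \approx -9.5581$)
$159 \left(\left(y + 45\right) + w\right) = 159 \left(\left(-11 + 45\right) - \frac{411}{43}\right) = 159 \left(34 - \frac{411}{43}\right) = 159 \cdot \frac{1051}{43} = \frac{167109}{43}$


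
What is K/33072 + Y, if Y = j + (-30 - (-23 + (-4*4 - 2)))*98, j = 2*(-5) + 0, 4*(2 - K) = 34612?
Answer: 35312245/33072 ≈ 1067.7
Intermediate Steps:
K = -8651 (K = 2 - ¼*34612 = 2 - 8653 = -8651)
j = -10 (j = -10 + 0 = -10)
Y = 1068 (Y = -10 + (-30 - (-23 + (-4*4 - 2)))*98 = -10 + (-30 - (-23 + (-16 - 2)))*98 = -10 + (-30 - (-23 - 18))*98 = -10 + (-30 - 1*(-41))*98 = -10 + (-30 + 41)*98 = -10 + 11*98 = -10 + 1078 = 1068)
K/33072 + Y = -8651/33072 + 1068 = 35312245/33072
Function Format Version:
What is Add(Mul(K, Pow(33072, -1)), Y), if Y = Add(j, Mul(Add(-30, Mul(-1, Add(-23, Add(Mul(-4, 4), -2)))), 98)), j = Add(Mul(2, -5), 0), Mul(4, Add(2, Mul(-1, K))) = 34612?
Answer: Rational(35312245, 33072) ≈ 1067.7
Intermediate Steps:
K = -8651 (K = Add(2, Mul(Rational(-1, 4), 34612)) = Add(2, -8653) = -8651)
j = -10 (j = Add(-10, 0) = -10)
Y = 1068 (Y = Add(-10, Mul(Add(-30, Mul(-1, Add(-23, Add(Mul(-4, 4), -2)))), 98)) = Add(-10, Mul(Add(-30, Mul(-1, Add(-23, Add(-16, -2)))), 98)) = Add(-10, Mul(Add(-30, Mul(-1, Add(-23, -18))), 98)) = Add(-10, Mul(Add(-30, Mul(-1, -41)), 98)) = Add(-10, Mul(Add(-30, 41), 98)) = Add(-10, Mul(11, 98)) = Add(-10, 1078) = 1068)
Add(Mul(K, Pow(33072, -1)), Y) = Add(Mul(-8651, Pow(33072, -1)), 1068) = Add(Mul(-8651, Rational(1, 33072)), 1068) = Add(Rational(-8651, 33072), 1068) = Rational(35312245, 33072)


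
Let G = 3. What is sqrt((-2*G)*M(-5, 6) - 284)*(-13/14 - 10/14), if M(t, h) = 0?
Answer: -23*I*sqrt(71)/7 ≈ -27.686*I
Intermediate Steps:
sqrt((-2*G)*M(-5, 6) - 284)*(-13/14 - 10/14) = sqrt(-2*3*0 - 284)*(-13/14 - 10/14) = sqrt(-6*0 - 284)*(-13*1/14 - 10*1/14) = sqrt(0 - 284)*(-13/14 - 5/7) = sqrt(-284)*(-23/14) = (2*I*sqrt(71))*(-23/14) = -23*I*sqrt(71)/7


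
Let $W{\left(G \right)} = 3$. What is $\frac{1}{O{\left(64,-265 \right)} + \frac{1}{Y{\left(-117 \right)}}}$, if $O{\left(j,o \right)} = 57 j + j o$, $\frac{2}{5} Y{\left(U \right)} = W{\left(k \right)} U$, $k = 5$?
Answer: $- \frac{1755}{23362562} \approx -7.512 \cdot 10^{-5}$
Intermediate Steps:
$Y{\left(U \right)} = \frac{15 U}{2}$ ($Y{\left(U \right)} = \frac{5 \cdot 3 U}{2} = \frac{15 U}{2}$)
$\frac{1}{O{\left(64,-265 \right)} + \frac{1}{Y{\left(-117 \right)}}} = \frac{1}{64 \left(57 - 265\right) + \frac{1}{\frac{15}{2} \left(-117\right)}} = \frac{1}{64 \left(-208\right) + \frac{1}{- \frac{1755}{2}}} = \frac{1}{-13312 - \frac{2}{1755}} = \frac{1}{- \frac{23362562}{1755}} = - \frac{1755}{23362562}$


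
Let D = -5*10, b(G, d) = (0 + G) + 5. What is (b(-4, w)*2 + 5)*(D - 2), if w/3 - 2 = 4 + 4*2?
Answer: -364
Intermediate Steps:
w = 42 (w = 6 + 3*(4 + 4*2) = 6 + 3*(4 + 8) = 6 + 3*12 = 6 + 36 = 42)
b(G, d) = 5 + G (b(G, d) = G + 5 = 5 + G)
D = -50 (D = -1*50 = -50)
(b(-4, w)*2 + 5)*(D - 2) = ((5 - 4)*2 + 5)*(-50 - 2) = (1*2 + 5)*(-52) = (2 + 5)*(-52) = 7*(-52) = -364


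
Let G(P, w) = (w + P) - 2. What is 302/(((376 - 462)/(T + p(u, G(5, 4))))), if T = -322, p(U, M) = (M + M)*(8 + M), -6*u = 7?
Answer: 16912/43 ≈ 393.30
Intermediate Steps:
u = -7/6 (u = -1/6*7 = -7/6 ≈ -1.1667)
G(P, w) = -2 + P + w (G(P, w) = (P + w) - 2 = -2 + P + w)
p(U, M) = 2*M*(8 + M) (p(U, M) = (2*M)*(8 + M) = 2*M*(8 + M))
302/(((376 - 462)/(T + p(u, G(5, 4))))) = 302/(((376 - 462)/(-322 + 2*(-2 + 5 + 4)*(8 + (-2 + 5 + 4))))) = 302/((-86/(-322 + 2*7*(8 + 7)))) = 302/((-86/(-322 + 2*7*15))) = 302/((-86/(-322 + 210))) = 302/((-86/(-112))) = 302/((-86*(-1/112))) = 302/(43/56) = 302*(56/43) = 16912/43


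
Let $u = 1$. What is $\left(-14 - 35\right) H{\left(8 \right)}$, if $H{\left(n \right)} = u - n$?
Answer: $343$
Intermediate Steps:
$H{\left(n \right)} = 1 - n$
$\left(-14 - 35\right) H{\left(8 \right)} = \left(-14 - 35\right) \left(1 - 8\right) = - 49 \left(1 - 8\right) = \left(-49\right) \left(-7\right) = 343$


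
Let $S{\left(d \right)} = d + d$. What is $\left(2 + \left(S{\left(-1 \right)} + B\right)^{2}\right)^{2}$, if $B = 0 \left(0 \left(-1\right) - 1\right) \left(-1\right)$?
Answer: $36$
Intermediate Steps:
$S{\left(d \right)} = 2 d$
$B = 0$ ($B = 0 \left(0 - 1\right) \left(-1\right) = 0 \left(-1\right) \left(-1\right) = 0 \left(-1\right) = 0$)
$\left(2 + \left(S{\left(-1 \right)} + B\right)^{2}\right)^{2} = \left(2 + \left(2 \left(-1\right) + 0\right)^{2}\right)^{2} = \left(2 + \left(-2 + 0\right)^{2}\right)^{2} = \left(2 + \left(-2\right)^{2}\right)^{2} = \left(2 + 4\right)^{2} = 6^{2} = 36$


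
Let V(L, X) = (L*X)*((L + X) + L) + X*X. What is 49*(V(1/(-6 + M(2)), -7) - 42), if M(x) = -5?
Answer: 14406/121 ≈ 119.06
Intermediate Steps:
V(L, X) = X² + L*X*(X + 2*L) (V(L, X) = (L*X)*(X + 2*L) + X² = L*X*(X + 2*L) + X² = X² + L*X*(X + 2*L))
49*(V(1/(-6 + M(2)), -7) - 42) = 49*(-7*(-7 + 2*(1/(-6 - 5))² - 7/(-6 - 5)) - 42) = 49*(-7*(-7 + 2*(1/(-11))² - 7/(-11)) - 42) = 49*(-7*(-7 + 2*(-1/11)² - 1/11*(-7)) - 42) = 49*(-7*(-7 + 2*(1/121) + 7/11) - 42) = 49*(-7*(-7 + 2/121 + 7/11) - 42) = 49*(-7*(-768/121) - 42) = 49*(5376/121 - 42) = 49*(294/121) = 14406/121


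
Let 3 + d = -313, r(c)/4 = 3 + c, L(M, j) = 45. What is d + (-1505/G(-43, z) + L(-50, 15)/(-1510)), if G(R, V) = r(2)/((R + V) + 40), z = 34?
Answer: -1599863/604 ≈ -2648.8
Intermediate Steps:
r(c) = 12 + 4*c (r(c) = 4*(3 + c) = 12 + 4*c)
d = -316 (d = -3 - 313 = -316)
G(R, V) = 20/(40 + R + V) (G(R, V) = (12 + 4*2)/((R + V) + 40) = (12 + 8)/(40 + R + V) = 20/(40 + R + V))
d + (-1505/G(-43, z) + L(-50, 15)/(-1510)) = -316 + (-1505/(20/(40 - 43 + 34)) + 45/(-1510)) = -316 + (-1505/(20/31) + 45*(-1/1510)) = -316 + (-1505/(20*(1/31)) - 9/302) = -316 + (-1505/20/31 - 9/302) = -316 + (-1505*31/20 - 9/302) = -316 + (-9331/4 - 9/302) = -316 - 1408999/604 = -1599863/604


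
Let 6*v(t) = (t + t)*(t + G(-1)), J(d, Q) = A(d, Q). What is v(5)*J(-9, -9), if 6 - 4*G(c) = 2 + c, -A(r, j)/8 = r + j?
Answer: 1500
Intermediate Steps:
A(r, j) = -8*j - 8*r (A(r, j) = -8*(r + j) = -8*(j + r) = -8*j - 8*r)
J(d, Q) = -8*Q - 8*d
G(c) = 1 - c/4 (G(c) = 3/2 - (2 + c)/4 = 3/2 + (-½ - c/4) = 1 - c/4)
v(t) = t*(5/4 + t)/3 (v(t) = ((t + t)*(t + (1 - ¼*(-1))))/6 = ((2*t)*(t + (1 + ¼)))/6 = ((2*t)*(t + 5/4))/6 = ((2*t)*(5/4 + t))/6 = (2*t*(5/4 + t))/6 = t*(5/4 + t)/3)
v(5)*J(-9, -9) = ((1/12)*5*(5 + 4*5))*(-8*(-9) - 8*(-9)) = ((1/12)*5*(5 + 20))*(72 + 72) = ((1/12)*5*25)*144 = (125/12)*144 = 1500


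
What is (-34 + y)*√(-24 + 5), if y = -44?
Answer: -78*I*√19 ≈ -339.99*I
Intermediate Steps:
(-34 + y)*√(-24 + 5) = (-34 - 44)*√(-24 + 5) = -78*I*√19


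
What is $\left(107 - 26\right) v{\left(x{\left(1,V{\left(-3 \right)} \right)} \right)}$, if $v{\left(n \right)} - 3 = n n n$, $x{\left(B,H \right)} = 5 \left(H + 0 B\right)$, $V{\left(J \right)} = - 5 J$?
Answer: $34172118$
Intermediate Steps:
$x{\left(B,H \right)} = 5 H$ ($x{\left(B,H \right)} = 5 \left(H + 0\right) = 5 H$)
$v{\left(n \right)} = 3 + n^{3}$ ($v{\left(n \right)} = 3 + n n n = 3 + n^{2} n = 3 + n^{3}$)
$\left(107 - 26\right) v{\left(x{\left(1,V{\left(-3 \right)} \right)} \right)} = \left(107 - 26\right) \left(3 + \left(5 \left(\left(-5\right) \left(-3\right)\right)\right)^{3}\right) = 81 \left(3 + \left(5 \cdot 15\right)^{3}\right) = 81 \left(3 + 75^{3}\right) = 81 \left(3 + 421875\right) = 81 \cdot 421878 = 34172118$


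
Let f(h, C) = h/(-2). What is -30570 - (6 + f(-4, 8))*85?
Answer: -31250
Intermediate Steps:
f(h, C) = -h/2 (f(h, C) = h*(-½) = -h/2)
-30570 - (6 + f(-4, 8))*85 = -30570 - (6 - ½*(-4))*85 = -30570 - (6 + 2)*85 = -30570 - 8*85 = -30570 - 1*680 = -30570 - 680 = -31250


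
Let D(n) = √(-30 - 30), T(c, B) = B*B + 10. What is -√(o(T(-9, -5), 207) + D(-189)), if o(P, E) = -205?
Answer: -√(-205 + 2*I*√15) ≈ -0.27045 - 14.32*I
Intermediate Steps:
T(c, B) = 10 + B² (T(c, B) = B² + 10 = 10 + B²)
D(n) = 2*I*√15 (D(n) = √(-60) = 2*I*√15)
-√(o(T(-9, -5), 207) + D(-189)) = -√(-205 + 2*I*√15)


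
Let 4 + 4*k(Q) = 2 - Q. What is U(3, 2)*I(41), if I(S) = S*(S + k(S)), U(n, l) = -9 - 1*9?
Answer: -44649/2 ≈ -22325.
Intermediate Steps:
U(n, l) = -18 (U(n, l) = -9 - 9 = -18)
k(Q) = -1/2 - Q/4 (k(Q) = -1 + (2 - Q)/4 = -1 + (1/2 - Q/4) = -1/2 - Q/4)
I(S) = S*(-1/2 + 3*S/4) (I(S) = S*(S + (-1/2 - S/4)) = S*(-1/2 + 3*S/4))
U(3, 2)*I(41) = -9*41*(-2 + 3*41)/2 = -9*41*(-2 + 123)/2 = -9*41*121/2 = -18*4961/4 = -44649/2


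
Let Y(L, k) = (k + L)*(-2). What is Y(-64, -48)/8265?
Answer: 224/8265 ≈ 0.027102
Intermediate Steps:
Y(L, k) = -2*L - 2*k (Y(L, k) = (L + k)*(-2) = -2*L - 2*k)
Y(-64, -48)/8265 = (-2*(-64) - 2*(-48))/8265 = (128 + 96)*(1/8265) = 224*(1/8265) = 224/8265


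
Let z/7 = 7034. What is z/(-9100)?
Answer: -3517/650 ≈ -5.4108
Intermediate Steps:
z = 49238 (z = 7*7034 = 49238)
z/(-9100) = 49238/(-9100) = 49238*(-1/9100) = -3517/650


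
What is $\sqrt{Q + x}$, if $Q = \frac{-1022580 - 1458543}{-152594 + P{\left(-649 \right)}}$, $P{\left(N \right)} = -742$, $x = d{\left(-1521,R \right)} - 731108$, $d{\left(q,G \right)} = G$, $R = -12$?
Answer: $\frac{i \sqrt{477490583582422}}{25556} \approx 855.05 i$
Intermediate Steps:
$x = -731120$ ($x = -12 - 731108 = -731120$)
$Q = \frac{827041}{51112}$ ($Q = \frac{-1022580 - 1458543}{-152594 - 742} = - \frac{2481123}{-153336} = \left(-2481123\right) \left(- \frac{1}{153336}\right) = \frac{827041}{51112} \approx 16.181$)
$\sqrt{Q + x} = \sqrt{\frac{827041}{51112} - 731120} = \sqrt{- \frac{37368178399}{51112}} = \frac{i \sqrt{477490583582422}}{25556}$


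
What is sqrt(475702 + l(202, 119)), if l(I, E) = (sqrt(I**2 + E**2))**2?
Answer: 3*sqrt(58963) ≈ 728.47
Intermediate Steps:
l(I, E) = E**2 + I**2 (l(I, E) = (sqrt(E**2 + I**2))**2 = E**2 + I**2)
sqrt(475702 + l(202, 119)) = sqrt(475702 + (119**2 + 202**2)) = sqrt(475702 + (14161 + 40804)) = sqrt(475702 + 54965) = sqrt(530667) = 3*sqrt(58963)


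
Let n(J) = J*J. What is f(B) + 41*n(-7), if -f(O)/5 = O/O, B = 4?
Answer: 2004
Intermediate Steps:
n(J) = J**2
f(O) = -5 (f(O) = -5*O/O = -5*1 = -5)
f(B) + 41*n(-7) = -5 + 41*(-7)**2 = -5 + 41*49 = -5 + 2009 = 2004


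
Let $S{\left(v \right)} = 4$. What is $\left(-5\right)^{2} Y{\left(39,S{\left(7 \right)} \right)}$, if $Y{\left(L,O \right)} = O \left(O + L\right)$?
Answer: $4300$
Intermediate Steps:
$Y{\left(L,O \right)} = O \left(L + O\right)$
$\left(-5\right)^{2} Y{\left(39,S{\left(7 \right)} \right)} = \left(-5\right)^{2} \cdot 4 \left(39 + 4\right) = 25 \cdot 4 \cdot 43 = 25 \cdot 172 = 4300$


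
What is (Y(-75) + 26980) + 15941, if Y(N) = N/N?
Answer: 42922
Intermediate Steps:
Y(N) = 1
(Y(-75) + 26980) + 15941 = (1 + 26980) + 15941 = 26981 + 15941 = 42922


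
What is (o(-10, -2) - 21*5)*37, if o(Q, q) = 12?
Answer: -3441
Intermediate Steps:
(o(-10, -2) - 21*5)*37 = (12 - 21*5)*37 = (12 - 105)*37 = -93*37 = -3441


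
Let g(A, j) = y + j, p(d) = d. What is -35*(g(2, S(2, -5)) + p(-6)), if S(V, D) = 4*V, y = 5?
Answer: -245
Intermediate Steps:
g(A, j) = 5 + j
-35*(g(2, S(2, -5)) + p(-6)) = -35*((5 + 4*2) - 6) = -35*((5 + 8) - 6) = -35*(13 - 6) = -35*7 = -245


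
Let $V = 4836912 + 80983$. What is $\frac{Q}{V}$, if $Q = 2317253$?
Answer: $\frac{2317253}{4917895} \approx 0.47119$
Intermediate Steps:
$V = 4917895$
$\frac{Q}{V} = \frac{2317253}{4917895}$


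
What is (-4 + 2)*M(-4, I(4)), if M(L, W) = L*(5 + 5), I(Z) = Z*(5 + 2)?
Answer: 80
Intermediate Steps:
I(Z) = 7*Z (I(Z) = Z*7 = 7*Z)
M(L, W) = 10*L (M(L, W) = L*10 = 10*L)
(-4 + 2)*M(-4, I(4)) = (-4 + 2)*(10*(-4)) = -2*(-40) = 80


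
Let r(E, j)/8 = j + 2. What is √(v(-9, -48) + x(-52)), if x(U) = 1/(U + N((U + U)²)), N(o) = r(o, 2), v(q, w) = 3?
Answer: √295/10 ≈ 1.7176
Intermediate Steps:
r(E, j) = 16 + 8*j (r(E, j) = 8*(j + 2) = 8*(2 + j) = 16 + 8*j)
N(o) = 32 (N(o) = 16 + 8*2 = 16 + 16 = 32)
x(U) = 1/(32 + U) (x(U) = 1/(U + 32) = 1/(32 + U))
√(v(-9, -48) + x(-52)) = √(3 + 1/(32 - 52)) = √(3 + 1/(-20)) = √(3 - 1/20) = √(59/20) = √295/10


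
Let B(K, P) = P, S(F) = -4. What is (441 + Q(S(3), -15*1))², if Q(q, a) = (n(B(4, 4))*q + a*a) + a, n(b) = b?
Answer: 403225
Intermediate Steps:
Q(q, a) = a + a² + 4*q (Q(q, a) = (4*q + a*a) + a = (4*q + a²) + a = (a² + 4*q) + a = a + a² + 4*q)
(441 + Q(S(3), -15*1))² = (441 + (-15*1 + (-15*1)² + 4*(-4)))² = (441 + (-15 + (-15)² - 16))² = (441 + (-15 + 225 - 16))² = (441 + 194)² = 635² = 403225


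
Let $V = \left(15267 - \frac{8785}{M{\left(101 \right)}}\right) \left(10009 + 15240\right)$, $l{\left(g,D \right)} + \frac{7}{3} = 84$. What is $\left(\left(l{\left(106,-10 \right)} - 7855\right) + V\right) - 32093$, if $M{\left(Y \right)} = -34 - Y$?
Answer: $\frac{10451151143}{27} \approx 3.8708 \cdot 10^{8}$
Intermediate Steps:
$l{\left(g,D \right)} = \frac{245}{3}$ ($l{\left(g,D \right)} = - \frac{7}{3} + 84 = \frac{245}{3}$)
$V = \frac{10452227534}{27}$ ($V = \left(15267 - \frac{8785}{-34 - 101}\right) \left(10009 + 15240\right) = \left(15267 - \frac{8785}{-34 - 101}\right) 25249 = \left(15267 - \frac{8785}{-135}\right) 25249 = \left(15267 - - \frac{1757}{27}\right) 25249 = \left(15267 + \frac{1757}{27}\right) 25249 = \frac{413966}{27} \cdot 25249 = \frac{10452227534}{27} \approx 3.8712 \cdot 10^{8}$)
$\left(\left(l{\left(106,-10 \right)} - 7855\right) + V\right) - 32093 = \left(\left(\frac{245}{3} - 7855\right) + \frac{10452227534}{27}\right) - 32093 = \left(- \frac{23320}{3} + \frac{10452227534}{27}\right) - 32093 = \frac{10452017654}{27} - 32093 = \frac{10451151143}{27}$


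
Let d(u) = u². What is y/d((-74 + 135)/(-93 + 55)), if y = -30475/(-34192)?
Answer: 11001475/31807108 ≈ 0.34588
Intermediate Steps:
y = 30475/34192 (y = -30475*(-1/34192) = 30475/34192 ≈ 0.89129)
y/d((-74 + 135)/(-93 + 55)) = 30475/(34192*(((-74 + 135)/(-93 + 55))²)) = 30475/(34192*((61/(-38))²)) = 30475/(34192*((61*(-1/38))²)) = 30475/(34192*((-61/38)²)) = 30475/(34192*(3721/1444)) = (30475/34192)*(1444/3721) = 11001475/31807108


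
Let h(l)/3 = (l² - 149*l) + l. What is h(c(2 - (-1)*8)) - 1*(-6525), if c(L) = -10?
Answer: 11265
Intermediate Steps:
h(l) = -444*l + 3*l² (h(l) = 3*((l² - 149*l) + l) = 3*(l² - 148*l) = -444*l + 3*l²)
h(c(2 - (-1)*8)) - 1*(-6525) = 3*(-10)*(-148 - 10) - 1*(-6525) = 3*(-10)*(-158) + 6525 = 4740 + 6525 = 11265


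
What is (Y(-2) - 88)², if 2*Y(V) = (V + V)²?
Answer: 6400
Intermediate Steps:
Y(V) = 2*V² (Y(V) = (V + V)²/2 = (2*V)²/2 = (4*V²)/2 = 2*V²)
(Y(-2) - 88)² = (2*(-2)² - 88)² = (2*4 - 88)² = (8 - 88)² = (-80)² = 6400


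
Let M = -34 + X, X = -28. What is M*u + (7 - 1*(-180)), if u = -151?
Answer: 9549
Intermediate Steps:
M = -62 (M = -34 - 28 = -62)
M*u + (7 - 1*(-180)) = -62*(-151) + (7 - 1*(-180)) = 9362 + (7 + 180) = 9362 + 187 = 9549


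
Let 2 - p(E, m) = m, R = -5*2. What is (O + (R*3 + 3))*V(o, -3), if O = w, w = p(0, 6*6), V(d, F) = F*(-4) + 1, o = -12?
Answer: -793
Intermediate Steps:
R = -10
V(d, F) = 1 - 4*F (V(d, F) = -4*F + 1 = 1 - 4*F)
p(E, m) = 2 - m
w = -34 (w = 2 - 6*6 = 2 - 1*36 = 2 - 36 = -34)
O = -34
(O + (R*3 + 3))*V(o, -3) = (-34 + (-10*3 + 3))*(1 - 4*(-3)) = (-34 + (-30 + 3))*(1 + 12) = (-34 - 27)*13 = -61*13 = -793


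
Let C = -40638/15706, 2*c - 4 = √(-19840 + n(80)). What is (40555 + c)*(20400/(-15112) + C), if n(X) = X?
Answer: -2368842751737/14834317 - 116815482*I*√1235/14834317 ≈ -1.5969e+5 - 276.74*I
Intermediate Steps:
c = 2 + 2*I*√1235 (c = 2 + √(-19840 + 80)/2 = 2 + √(-19760)/2 = 2 + (4*I*√1235)/2 = 2 + 2*I*√1235 ≈ 2.0 + 70.285*I)
C = -20319/7853 (C = -40638*1/15706 = -20319/7853 ≈ -2.5874)
(40555 + c)*(20400/(-15112) + C) = (40555 + (2 + 2*I*√1235))*(20400/(-15112) - 20319/7853) = (40557 + 2*I*√1235)*(20400*(-1/15112) - 20319/7853) = (40557 + 2*I*√1235)*(-2550/1889 - 20319/7853) = (40557 + 2*I*√1235)*(-58407741/14834317) = -2368842751737/14834317 - 116815482*I*√1235/14834317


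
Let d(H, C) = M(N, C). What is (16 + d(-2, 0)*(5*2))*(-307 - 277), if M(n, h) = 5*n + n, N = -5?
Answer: 165856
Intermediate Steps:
M(n, h) = 6*n
d(H, C) = -30 (d(H, C) = 6*(-5) = -30)
(16 + d(-2, 0)*(5*2))*(-307 - 277) = (16 - 150*2)*(-307 - 277) = (16 - 30*10)*(-584) = (16 - 300)*(-584) = -284*(-584) = 165856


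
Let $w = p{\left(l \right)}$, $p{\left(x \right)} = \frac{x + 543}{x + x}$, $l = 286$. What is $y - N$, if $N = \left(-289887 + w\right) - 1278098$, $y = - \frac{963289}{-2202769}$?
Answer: $\frac{1975634530171787}{1259983868} \approx 1.568 \cdot 10^{6}$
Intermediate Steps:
$p{\left(x \right)} = \frac{543 + x}{2 x}$
$y = \frac{963289}{2202769}$ ($y = \left(-963289\right) \left(- \frac{1}{2202769}\right) = \frac{963289}{2202769} \approx 0.43731$)
$w = \frac{829}{572}$ ($w = \frac{543 + 286}{2 \cdot 286} = \frac{1}{2} \cdot \frac{1}{286} \cdot 829 = \frac{829}{572} \approx 1.4493$)
$N = - \frac{896886591}{572}$ ($N = \left(-289887 + \frac{829}{572}\right) - 1278098 = - \frac{165814535}{572} - 1278098 = - \frac{896886591}{572} \approx -1.568 \cdot 10^{6}$)
$y - N = \frac{963289}{2202769} - - \frac{896886591}{572} = \frac{963289}{2202769} + \frac{896886591}{572} = \frac{1975634530171787}{1259983868}$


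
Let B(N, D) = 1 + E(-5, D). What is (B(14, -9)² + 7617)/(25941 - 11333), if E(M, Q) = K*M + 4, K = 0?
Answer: 3821/7304 ≈ 0.52314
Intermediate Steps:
E(M, Q) = 4 (E(M, Q) = 0*M + 4 = 0 + 4 = 4)
B(N, D) = 5 (B(N, D) = 1 + 4 = 5)
(B(14, -9)² + 7617)/(25941 - 11333) = (5² + 7617)/(25941 - 11333) = (25 + 7617)/14608 = 7642*(1/14608) = 3821/7304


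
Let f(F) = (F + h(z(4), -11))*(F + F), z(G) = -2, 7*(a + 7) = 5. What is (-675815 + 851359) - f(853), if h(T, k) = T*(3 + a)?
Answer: -9036194/7 ≈ -1.2909e+6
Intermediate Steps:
a = -44/7 (a = -7 + (1/7)*5 = -7 + 5/7 = -44/7 ≈ -6.2857)
h(T, k) = -23*T/7 (h(T, k) = T*(3 - 44/7) = T*(-23/7) = -23*T/7)
f(F) = 2*F*(46/7 + F) (f(F) = (F - 23/7*(-2))*(F + F) = (F + 46/7)*(2*F) = (46/7 + F)*(2*F) = 2*F*(46/7 + F))
(-675815 + 851359) - f(853) = (-675815 + 851359) - 2*853*(46 + 7*853)/7 = 175544 - 2*853*(46 + 5971)/7 = 175544 - 2*853*6017/7 = 175544 - 1*10265002/7 = 175544 - 10265002/7 = -9036194/7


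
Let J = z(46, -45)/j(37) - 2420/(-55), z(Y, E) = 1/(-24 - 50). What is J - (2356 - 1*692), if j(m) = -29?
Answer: -3476519/2146 ≈ -1620.0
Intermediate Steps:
z(Y, E) = -1/74 (z(Y, E) = 1/(-74) = -1/74)
J = 94425/2146 (J = -1/74/(-29) - 2420/(-55) = -1/74*(-1/29) - 2420*(-1/55) = 1/2146 + 44 = 94425/2146 ≈ 44.000)
J - (2356 - 1*692) = 94425/2146 - (2356 - 1*692) = 94425/2146 - (2356 - 692) = 94425/2146 - 1*1664 = 94425/2146 - 1664 = -3476519/2146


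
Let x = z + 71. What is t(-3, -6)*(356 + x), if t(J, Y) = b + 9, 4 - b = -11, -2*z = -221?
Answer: 12900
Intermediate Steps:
z = 221/2 (z = -½*(-221) = 221/2 ≈ 110.50)
b = 15 (b = 4 - 1*(-11) = 4 + 11 = 15)
x = 363/2 (x = 221/2 + 71 = 363/2 ≈ 181.50)
t(J, Y) = 24 (t(J, Y) = 15 + 9 = 24)
t(-3, -6)*(356 + x) = 24*(356 + 363/2) = 24*(1075/2) = 12900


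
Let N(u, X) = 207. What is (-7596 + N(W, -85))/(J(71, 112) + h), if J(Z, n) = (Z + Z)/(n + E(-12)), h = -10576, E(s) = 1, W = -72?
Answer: 834957/1194946 ≈ 0.69874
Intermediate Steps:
J(Z, n) = 2*Z/(1 + n) (J(Z, n) = (Z + Z)/(n + 1) = (2*Z)/(1 + n) = 2*Z/(1 + n))
(-7596 + N(W, -85))/(J(71, 112) + h) = (-7596 + 207)/(2*71/(1 + 112) - 10576) = -7389/(2*71/113 - 10576) = -7389/(2*71*(1/113) - 10576) = -7389/(142/113 - 10576) = -7389/(-1194946/113) = -7389*(-113/1194946) = 834957/1194946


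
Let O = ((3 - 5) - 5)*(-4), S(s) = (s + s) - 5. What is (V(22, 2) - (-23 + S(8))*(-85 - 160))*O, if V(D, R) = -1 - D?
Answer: -82964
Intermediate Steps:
S(s) = -5 + 2*s (S(s) = 2*s - 5 = -5 + 2*s)
O = 28 (O = (-2 - 5)*(-4) = -7*(-4) = 28)
(V(22, 2) - (-23 + S(8))*(-85 - 160))*O = ((-1 - 1*22) - (-23 + (-5 + 2*8))*(-85 - 160))*28 = ((-1 - 22) - (-23 + (-5 + 16))*(-245))*28 = (-23 - (-23 + 11)*(-245))*28 = (-23 - (-12)*(-245))*28 = (-23 - 1*2940)*28 = (-23 - 2940)*28 = -2963*28 = -82964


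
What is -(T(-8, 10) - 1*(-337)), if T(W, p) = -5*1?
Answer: -332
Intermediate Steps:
T(W, p) = -5
-(T(-8, 10) - 1*(-337)) = -(-5 - 1*(-337)) = -(-5 + 337) = -1*332 = -332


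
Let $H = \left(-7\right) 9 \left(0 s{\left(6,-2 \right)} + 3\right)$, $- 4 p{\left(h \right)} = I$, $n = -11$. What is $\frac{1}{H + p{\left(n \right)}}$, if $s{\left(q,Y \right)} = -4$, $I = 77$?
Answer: $- \frac{4}{833} \approx -0.0048019$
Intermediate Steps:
$p{\left(h \right)} = - \frac{77}{4}$ ($p{\left(h \right)} = \left(- \frac{1}{4}\right) 77 = - \frac{77}{4}$)
$H = -189$ ($H = \left(-7\right) 9 \left(0 \left(-4\right) + 3\right) = - 63 \left(0 + 3\right) = \left(-63\right) 3 = -189$)
$\frac{1}{H + p{\left(n \right)}} = \frac{1}{-189 - \frac{77}{4}} = \frac{1}{- \frac{833}{4}} = - \frac{4}{833}$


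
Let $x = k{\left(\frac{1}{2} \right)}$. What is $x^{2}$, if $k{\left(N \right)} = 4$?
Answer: $16$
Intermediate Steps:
$x = 4$
$x^{2} = 4^{2} = 16$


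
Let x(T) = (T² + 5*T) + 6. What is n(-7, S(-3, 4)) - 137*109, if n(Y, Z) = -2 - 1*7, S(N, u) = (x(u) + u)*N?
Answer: -14942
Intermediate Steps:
x(T) = 6 + T² + 5*T
S(N, u) = N*(6 + u² + 6*u) (S(N, u) = ((6 + u² + 5*u) + u)*N = (6 + u² + 6*u)*N = N*(6 + u² + 6*u))
n(Y, Z) = -9 (n(Y, Z) = -2 - 7 = -9)
n(-7, S(-3, 4)) - 137*109 = -9 - 137*109 = -9 - 14933 = -14942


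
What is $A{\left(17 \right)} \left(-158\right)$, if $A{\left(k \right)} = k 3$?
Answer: $-8058$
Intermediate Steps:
$A{\left(k \right)} = 3 k$
$A{\left(17 \right)} \left(-158\right) = 3 \cdot 17 \left(-158\right) = 51 \left(-158\right) = -8058$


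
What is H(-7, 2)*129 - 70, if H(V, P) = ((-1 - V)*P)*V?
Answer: -10906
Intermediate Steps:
H(V, P) = P*V*(-1 - V) (H(V, P) = (P*(-1 - V))*V = P*V*(-1 - V))
H(-7, 2)*129 - 70 = -1*2*(-7)*(1 - 7)*129 - 70 = -1*2*(-7)*(-6)*129 - 70 = -84*129 - 70 = -10836 - 70 = -10906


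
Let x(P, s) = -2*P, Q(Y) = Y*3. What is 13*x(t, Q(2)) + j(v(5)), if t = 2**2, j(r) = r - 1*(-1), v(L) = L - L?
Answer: -103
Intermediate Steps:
Q(Y) = 3*Y
v(L) = 0
j(r) = 1 + r (j(r) = r + 1 = 1 + r)
t = 4
13*x(t, Q(2)) + j(v(5)) = 13*(-2*4) + (1 + 0) = 13*(-8) + 1 = -104 + 1 = -103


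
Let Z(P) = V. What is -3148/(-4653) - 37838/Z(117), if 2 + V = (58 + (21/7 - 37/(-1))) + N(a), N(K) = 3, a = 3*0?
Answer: -591746/1551 ≈ -381.53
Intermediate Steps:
a = 0
V = 99 (V = -2 + ((58 + (21/7 - 37/(-1))) + 3) = -2 + ((58 + (21*(⅐) - 37*(-1))) + 3) = -2 + ((58 + (3 + 37)) + 3) = -2 + ((58 + 40) + 3) = -2 + (98 + 3) = -2 + 101 = 99)
Z(P) = 99
-3148/(-4653) - 37838/Z(117) = -3148/(-4653) - 37838/99 = -3148*(-1/4653) - 37838*1/99 = 3148/4653 - 37838/99 = -591746/1551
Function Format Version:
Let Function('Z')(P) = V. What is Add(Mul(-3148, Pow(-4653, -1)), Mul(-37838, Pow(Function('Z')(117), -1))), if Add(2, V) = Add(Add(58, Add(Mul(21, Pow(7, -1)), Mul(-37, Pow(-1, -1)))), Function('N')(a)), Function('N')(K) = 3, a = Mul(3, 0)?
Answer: Rational(-591746, 1551) ≈ -381.53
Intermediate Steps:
a = 0
V = 99 (V = Add(-2, Add(Add(58, Add(Mul(21, Pow(7, -1)), Mul(-37, Pow(-1, -1)))), 3)) = Add(-2, Add(Add(58, Add(Mul(21, Rational(1, 7)), Mul(-37, -1))), 3)) = Add(-2, Add(Add(58, Add(3, 37)), 3)) = Add(-2, Add(Add(58, 40), 3)) = Add(-2, Add(98, 3)) = Add(-2, 101) = 99)
Function('Z')(P) = 99
Add(Mul(-3148, Pow(-4653, -1)), Mul(-37838, Pow(Function('Z')(117), -1))) = Add(Mul(-3148, Pow(-4653, -1)), Mul(-37838, Pow(99, -1))) = Add(Mul(-3148, Rational(-1, 4653)), Mul(-37838, Rational(1, 99))) = Add(Rational(3148, 4653), Rational(-37838, 99)) = Rational(-591746, 1551)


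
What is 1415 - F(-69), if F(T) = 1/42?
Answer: 59429/42 ≈ 1415.0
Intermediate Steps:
F(T) = 1/42
1415 - F(-69) = 1415 - 1*1/42 = 1415 - 1/42 = 59429/42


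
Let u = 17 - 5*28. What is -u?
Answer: 123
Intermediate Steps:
u = -123 (u = 17 - 140 = -123)
-u = -1*(-123) = 123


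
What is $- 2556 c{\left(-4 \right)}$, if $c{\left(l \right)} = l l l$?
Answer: $163584$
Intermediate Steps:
$c{\left(l \right)} = l^{3}$ ($c{\left(l \right)} = l^{2} l = l^{3}$)
$- 2556 c{\left(-4 \right)} = - 2556 \left(-4\right)^{3} = \left(-2556\right) \left(-64\right) = 163584$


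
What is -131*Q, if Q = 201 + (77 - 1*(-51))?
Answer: -43099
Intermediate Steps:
Q = 329 (Q = 201 + (77 + 51) = 201 + 128 = 329)
-131*Q = -131*329 = -43099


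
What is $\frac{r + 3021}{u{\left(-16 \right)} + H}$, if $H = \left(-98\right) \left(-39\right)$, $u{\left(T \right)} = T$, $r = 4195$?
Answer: $\frac{328}{173} \approx 1.896$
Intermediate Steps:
$H = 3822$
$\frac{r + 3021}{u{\left(-16 \right)} + H} = \frac{4195 + 3021}{-16 + 3822} = \frac{7216}{3806} = 7216 \cdot \frac{1}{3806} = \frac{328}{173}$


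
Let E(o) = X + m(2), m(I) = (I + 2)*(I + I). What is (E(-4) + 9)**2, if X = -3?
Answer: 484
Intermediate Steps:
m(I) = 2*I*(2 + I) (m(I) = (2 + I)*(2*I) = 2*I*(2 + I))
E(o) = 13 (E(o) = -3 + 2*2*(2 + 2) = -3 + 2*2*4 = -3 + 16 = 13)
(E(-4) + 9)**2 = (13 + 9)**2 = 22**2 = 484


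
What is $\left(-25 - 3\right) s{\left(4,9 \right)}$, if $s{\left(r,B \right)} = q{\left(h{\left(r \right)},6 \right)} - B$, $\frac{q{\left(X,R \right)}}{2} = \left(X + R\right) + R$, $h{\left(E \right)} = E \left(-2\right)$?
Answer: $28$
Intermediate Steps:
$h{\left(E \right)} = - 2 E$
$q{\left(X,R \right)} = 2 X + 4 R$ ($q{\left(X,R \right)} = 2 \left(\left(X + R\right) + R\right) = 2 \left(\left(R + X\right) + R\right) = 2 \left(X + 2 R\right) = 2 X + 4 R$)
$s{\left(r,B \right)} = 24 - B - 4 r$ ($s{\left(r,B \right)} = \left(2 \left(- 2 r\right) + 4 \cdot 6\right) - B = \left(- 4 r + 24\right) - B = \left(24 - 4 r\right) - B = 24 - B - 4 r$)
$\left(-25 - 3\right) s{\left(4,9 \right)} = \left(-25 - 3\right) \left(24 - 9 - 16\right) = - 28 \left(24 - 9 - 16\right) = \left(-28\right) \left(-1\right) = 28$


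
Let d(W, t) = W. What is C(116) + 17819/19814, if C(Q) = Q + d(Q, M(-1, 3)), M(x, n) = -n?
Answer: 4614667/19814 ≈ 232.90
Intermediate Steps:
C(Q) = 2*Q (C(Q) = Q + Q = 2*Q)
C(116) + 17819/19814 = 2*116 + 17819/19814 = 232 + 17819*(1/19814) = 232 + 17819/19814 = 4614667/19814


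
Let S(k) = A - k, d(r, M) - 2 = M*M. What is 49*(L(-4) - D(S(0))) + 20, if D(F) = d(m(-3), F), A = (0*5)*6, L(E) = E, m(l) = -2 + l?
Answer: -274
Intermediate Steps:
A = 0 (A = 0*6 = 0)
d(r, M) = 2 + M**2 (d(r, M) = 2 + M*M = 2 + M**2)
S(k) = -k (S(k) = 0 - k = -k)
D(F) = 2 + F**2
49*(L(-4) - D(S(0))) + 20 = 49*(-4 - (2 + (-1*0)**2)) + 20 = 49*(-4 - (2 + 0**2)) + 20 = 49*(-4 - (2 + 0)) + 20 = 49*(-4 - 1*2) + 20 = 49*(-4 - 2) + 20 = 49*(-6) + 20 = -294 + 20 = -274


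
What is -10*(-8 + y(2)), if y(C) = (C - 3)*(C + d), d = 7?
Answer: 170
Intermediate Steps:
y(C) = (-3 + C)*(7 + C) (y(C) = (C - 3)*(C + 7) = (-3 + C)*(7 + C))
-10*(-8 + y(2)) = -10*(-8 + (-21 + 2**2 + 4*2)) = -10*(-8 + (-21 + 4 + 8)) = -10*(-8 - 9) = -10*(-17) = 170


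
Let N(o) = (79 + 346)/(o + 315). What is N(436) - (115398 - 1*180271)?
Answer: 48720048/751 ≈ 64874.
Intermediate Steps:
N(o) = 425/(315 + o)
N(436) - (115398 - 1*180271) = 425/(315 + 436) - (115398 - 1*180271) = 425/751 - (115398 - 180271) = 425*(1/751) - 1*(-64873) = 425/751 + 64873 = 48720048/751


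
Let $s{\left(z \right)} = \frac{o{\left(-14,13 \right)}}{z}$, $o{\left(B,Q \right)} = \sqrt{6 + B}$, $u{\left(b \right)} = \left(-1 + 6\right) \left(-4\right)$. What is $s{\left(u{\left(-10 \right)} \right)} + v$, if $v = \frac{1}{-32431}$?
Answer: $- \frac{1}{32431} - \frac{i \sqrt{2}}{10} \approx -3.0835 \cdot 10^{-5} - 0.14142 i$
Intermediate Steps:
$u{\left(b \right)} = -20$ ($u{\left(b \right)} = 5 \left(-4\right) = -20$)
$v = - \frac{1}{32431} \approx -3.0835 \cdot 10^{-5}$
$s{\left(z \right)} = \frac{2 i \sqrt{2}}{z}$ ($s{\left(z \right)} = \frac{\sqrt{6 - 14}}{z} = \frac{\sqrt{-8}}{z} = \frac{2 i \sqrt{2}}{z}$)
$s{\left(u{\left(-10 \right)} \right)} + v = \frac{2 i \sqrt{2}}{-20} - \frac{1}{32431} = 2 i \sqrt{2} \left(- \frac{1}{20}\right) - \frac{1}{32431} = - \frac{i \sqrt{2}}{10} - \frac{1}{32431} = - \frac{1}{32431} - \frac{i \sqrt{2}}{10}$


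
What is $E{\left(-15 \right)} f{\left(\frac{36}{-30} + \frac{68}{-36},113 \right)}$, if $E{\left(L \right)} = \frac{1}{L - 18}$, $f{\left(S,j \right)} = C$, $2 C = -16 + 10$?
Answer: $\frac{1}{11} \approx 0.090909$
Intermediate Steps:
$C = -3$ ($C = \frac{-16 + 10}{2} = \frac{1}{2} \left(-6\right) = -3$)
$f{\left(S,j \right)} = -3$
$E{\left(L \right)} = \frac{1}{-18 + L}$
$E{\left(-15 \right)} f{\left(\frac{36}{-30} + \frac{68}{-36},113 \right)} = \frac{1}{-18 - 15} \left(-3\right) = \frac{1}{-33} \left(-3\right) = \left(- \frac{1}{33}\right) \left(-3\right) = \frac{1}{11}$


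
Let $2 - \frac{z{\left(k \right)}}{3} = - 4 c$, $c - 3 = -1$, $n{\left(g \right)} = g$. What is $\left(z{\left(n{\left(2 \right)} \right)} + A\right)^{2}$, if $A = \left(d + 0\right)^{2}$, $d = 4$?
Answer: $2116$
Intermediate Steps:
$c = 2$ ($c = 3 - 1 = 2$)
$A = 16$ ($A = \left(4 + 0\right)^{2} = 4^{2} = 16$)
$z{\left(k \right)} = 30$ ($z{\left(k \right)} = 6 - 3 \left(\left(-4\right) 2\right) = 6 - -24 = 6 + 24 = 30$)
$\left(z{\left(n{\left(2 \right)} \right)} + A\right)^{2} = \left(30 + 16\right)^{2} = 46^{2} = 2116$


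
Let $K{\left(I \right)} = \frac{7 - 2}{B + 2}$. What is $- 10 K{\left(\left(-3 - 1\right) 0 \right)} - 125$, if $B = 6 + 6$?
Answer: $- \frac{900}{7} \approx -128.57$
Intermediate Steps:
$B = 12$
$K{\left(I \right)} = \frac{5}{14}$ ($K{\left(I \right)} = \frac{7 - 2}{12 + 2} = \frac{5}{14}$)
$- 10 K{\left(\left(-3 - 1\right) 0 \right)} - 125 = \left(-10\right) \frac{5}{14} - 125 = - \frac{25}{7} - 125 = - \frac{900}{7}$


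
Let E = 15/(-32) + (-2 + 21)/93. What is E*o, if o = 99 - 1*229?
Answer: 51155/1488 ≈ 34.378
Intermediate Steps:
E = -787/2976 (E = 15*(-1/32) + 19*(1/93) = -15/32 + 19/93 = -787/2976 ≈ -0.26445)
o = -130 (o = 99 - 229 = -130)
E*o = -787/2976*(-130) = 51155/1488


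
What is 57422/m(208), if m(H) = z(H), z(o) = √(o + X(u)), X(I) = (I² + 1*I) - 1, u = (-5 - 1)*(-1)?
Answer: 57422*√249/249 ≈ 3639.0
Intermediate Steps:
u = 6 (u = -6*(-1) = 6)
X(I) = -1 + I + I² (X(I) = (I² + I) - 1 = (I + I²) - 1 = -1 + I + I²)
z(o) = √(41 + o) (z(o) = √(o + (-1 + 6 + 6²)) = √(o + (-1 + 6 + 36)) = √(o + 41) = √(41 + o))
m(H) = √(41 + H)
57422/m(208) = 57422/(√(41 + 208)) = 57422/(√249) = 57422*(√249/249) = 57422*√249/249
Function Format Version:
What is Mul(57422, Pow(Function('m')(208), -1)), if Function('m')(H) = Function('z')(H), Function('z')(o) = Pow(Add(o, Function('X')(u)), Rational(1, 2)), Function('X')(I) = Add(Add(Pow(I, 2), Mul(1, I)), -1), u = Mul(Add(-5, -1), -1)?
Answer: Mul(Rational(57422, 249), Pow(249, Rational(1, 2))) ≈ 3639.0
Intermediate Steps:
u = 6 (u = Mul(-6, -1) = 6)
Function('X')(I) = Add(-1, I, Pow(I, 2)) (Function('X')(I) = Add(Add(Pow(I, 2), I), -1) = Add(Add(I, Pow(I, 2)), -1) = Add(-1, I, Pow(I, 2)))
Function('z')(o) = Pow(Add(41, o), Rational(1, 2)) (Function('z')(o) = Pow(Add(o, Add(-1, 6, Pow(6, 2))), Rational(1, 2)) = Pow(Add(o, Add(-1, 6, 36)), Rational(1, 2)) = Pow(Add(o, 41), Rational(1, 2)) = Pow(Add(41, o), Rational(1, 2)))
Function('m')(H) = Pow(Add(41, H), Rational(1, 2))
Mul(57422, Pow(Function('m')(208), -1)) = Mul(57422, Pow(Pow(Add(41, 208), Rational(1, 2)), -1)) = Mul(57422, Pow(Pow(249, Rational(1, 2)), -1)) = Mul(57422, Mul(Rational(1, 249), Pow(249, Rational(1, 2)))) = Mul(Rational(57422, 249), Pow(249, Rational(1, 2)))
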